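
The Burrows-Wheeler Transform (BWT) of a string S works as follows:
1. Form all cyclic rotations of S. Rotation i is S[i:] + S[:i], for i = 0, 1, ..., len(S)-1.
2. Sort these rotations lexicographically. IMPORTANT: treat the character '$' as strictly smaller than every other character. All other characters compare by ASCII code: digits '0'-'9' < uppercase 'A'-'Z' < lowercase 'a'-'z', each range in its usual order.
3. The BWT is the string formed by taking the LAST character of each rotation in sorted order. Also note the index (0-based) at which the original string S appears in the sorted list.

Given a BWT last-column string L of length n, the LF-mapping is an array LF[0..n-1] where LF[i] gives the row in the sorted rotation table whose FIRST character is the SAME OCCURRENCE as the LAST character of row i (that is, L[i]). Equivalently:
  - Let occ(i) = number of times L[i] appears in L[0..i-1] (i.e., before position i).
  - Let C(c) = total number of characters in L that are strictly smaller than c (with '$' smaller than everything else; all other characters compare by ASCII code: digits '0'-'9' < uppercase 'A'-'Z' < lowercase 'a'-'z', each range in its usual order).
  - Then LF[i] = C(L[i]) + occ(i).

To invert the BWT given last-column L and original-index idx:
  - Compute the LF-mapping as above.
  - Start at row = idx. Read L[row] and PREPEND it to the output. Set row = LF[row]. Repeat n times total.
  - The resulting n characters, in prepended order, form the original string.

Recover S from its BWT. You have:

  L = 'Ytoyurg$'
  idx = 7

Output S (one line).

LF mapping: 1 5 3 7 6 4 2 0
Walk LF starting at row 7, prepending L[row]:
  step 1: row=7, L[7]='$', prepend. Next row=LF[7]=0
  step 2: row=0, L[0]='Y', prepend. Next row=LF[0]=1
  step 3: row=1, L[1]='t', prepend. Next row=LF[1]=5
  step 4: row=5, L[5]='r', prepend. Next row=LF[5]=4
  step 5: row=4, L[4]='u', prepend. Next row=LF[4]=6
  step 6: row=6, L[6]='g', prepend. Next row=LF[6]=2
  step 7: row=2, L[2]='o', prepend. Next row=LF[2]=3
  step 8: row=3, L[3]='y', prepend. Next row=LF[3]=7
Reversed output: yogurtY$

Answer: yogurtY$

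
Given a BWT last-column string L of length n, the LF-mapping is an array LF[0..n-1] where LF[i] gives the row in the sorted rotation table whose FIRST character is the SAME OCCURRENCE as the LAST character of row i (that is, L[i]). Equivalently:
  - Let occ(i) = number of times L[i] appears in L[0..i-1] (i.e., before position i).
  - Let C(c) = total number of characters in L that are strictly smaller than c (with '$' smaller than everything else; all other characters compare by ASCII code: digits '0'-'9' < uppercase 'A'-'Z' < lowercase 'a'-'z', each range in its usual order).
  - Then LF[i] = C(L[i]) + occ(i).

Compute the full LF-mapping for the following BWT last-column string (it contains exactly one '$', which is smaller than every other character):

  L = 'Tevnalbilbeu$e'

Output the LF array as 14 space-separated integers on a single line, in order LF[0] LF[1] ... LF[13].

Answer: 1 5 13 11 2 9 3 8 10 4 6 12 0 7

Derivation:
Char counts: '$':1, 'T':1, 'a':1, 'b':2, 'e':3, 'i':1, 'l':2, 'n':1, 'u':1, 'v':1
C (first-col start): C('$')=0, C('T')=1, C('a')=2, C('b')=3, C('e')=5, C('i')=8, C('l')=9, C('n')=11, C('u')=12, C('v')=13
L[0]='T': occ=0, LF[0]=C('T')+0=1+0=1
L[1]='e': occ=0, LF[1]=C('e')+0=5+0=5
L[2]='v': occ=0, LF[2]=C('v')+0=13+0=13
L[3]='n': occ=0, LF[3]=C('n')+0=11+0=11
L[4]='a': occ=0, LF[4]=C('a')+0=2+0=2
L[5]='l': occ=0, LF[5]=C('l')+0=9+0=9
L[6]='b': occ=0, LF[6]=C('b')+0=3+0=3
L[7]='i': occ=0, LF[7]=C('i')+0=8+0=8
L[8]='l': occ=1, LF[8]=C('l')+1=9+1=10
L[9]='b': occ=1, LF[9]=C('b')+1=3+1=4
L[10]='e': occ=1, LF[10]=C('e')+1=5+1=6
L[11]='u': occ=0, LF[11]=C('u')+0=12+0=12
L[12]='$': occ=0, LF[12]=C('$')+0=0+0=0
L[13]='e': occ=2, LF[13]=C('e')+2=5+2=7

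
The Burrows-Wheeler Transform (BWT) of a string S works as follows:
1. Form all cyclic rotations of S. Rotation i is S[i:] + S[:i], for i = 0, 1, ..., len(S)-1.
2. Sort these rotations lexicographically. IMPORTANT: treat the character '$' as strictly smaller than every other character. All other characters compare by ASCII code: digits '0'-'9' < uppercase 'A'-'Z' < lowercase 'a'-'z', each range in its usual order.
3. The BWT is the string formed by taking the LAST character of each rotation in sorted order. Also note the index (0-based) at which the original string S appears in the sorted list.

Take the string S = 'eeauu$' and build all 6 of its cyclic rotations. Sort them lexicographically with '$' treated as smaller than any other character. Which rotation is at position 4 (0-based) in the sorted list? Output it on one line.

All 6 rotations (rotation i = S[i:]+S[:i]):
  rot[0] = eeauu$
  rot[1] = eauu$e
  rot[2] = auu$ee
  rot[3] = uu$eea
  rot[4] = u$eeau
  rot[5] = $eeauu
Sorted (with $ < everything):
  sorted[0] = $eeauu
  sorted[1] = auu$ee
  sorted[2] = eauu$e
  sorted[3] = eeauu$
  sorted[4] = u$eeau
  sorted[5] = uu$eea
sorted[4] = u$eeau

Answer: u$eeau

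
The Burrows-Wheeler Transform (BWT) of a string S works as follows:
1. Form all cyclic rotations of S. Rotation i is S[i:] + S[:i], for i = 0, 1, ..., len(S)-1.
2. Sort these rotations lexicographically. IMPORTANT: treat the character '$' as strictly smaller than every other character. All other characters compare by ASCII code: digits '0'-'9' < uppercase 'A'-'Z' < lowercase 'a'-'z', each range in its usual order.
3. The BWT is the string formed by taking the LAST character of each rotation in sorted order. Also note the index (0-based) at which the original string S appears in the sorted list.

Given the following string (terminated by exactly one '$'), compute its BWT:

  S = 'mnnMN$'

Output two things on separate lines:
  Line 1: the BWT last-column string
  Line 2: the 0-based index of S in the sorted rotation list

All 6 rotations (rotation i = S[i:]+S[:i]):
  rot[0] = mnnMN$
  rot[1] = nnMN$m
  rot[2] = nMN$mn
  rot[3] = MN$mnn
  rot[4] = N$mnnM
  rot[5] = $mnnMN
Sorted (with $ < everything):
  sorted[0] = $mnnMN  (last char: 'N')
  sorted[1] = MN$mnn  (last char: 'n')
  sorted[2] = N$mnnM  (last char: 'M')
  sorted[3] = mnnMN$  (last char: '$')
  sorted[4] = nMN$mn  (last char: 'n')
  sorted[5] = nnMN$m  (last char: 'm')
Last column: NnM$nm
Original string S is at sorted index 3

Answer: NnM$nm
3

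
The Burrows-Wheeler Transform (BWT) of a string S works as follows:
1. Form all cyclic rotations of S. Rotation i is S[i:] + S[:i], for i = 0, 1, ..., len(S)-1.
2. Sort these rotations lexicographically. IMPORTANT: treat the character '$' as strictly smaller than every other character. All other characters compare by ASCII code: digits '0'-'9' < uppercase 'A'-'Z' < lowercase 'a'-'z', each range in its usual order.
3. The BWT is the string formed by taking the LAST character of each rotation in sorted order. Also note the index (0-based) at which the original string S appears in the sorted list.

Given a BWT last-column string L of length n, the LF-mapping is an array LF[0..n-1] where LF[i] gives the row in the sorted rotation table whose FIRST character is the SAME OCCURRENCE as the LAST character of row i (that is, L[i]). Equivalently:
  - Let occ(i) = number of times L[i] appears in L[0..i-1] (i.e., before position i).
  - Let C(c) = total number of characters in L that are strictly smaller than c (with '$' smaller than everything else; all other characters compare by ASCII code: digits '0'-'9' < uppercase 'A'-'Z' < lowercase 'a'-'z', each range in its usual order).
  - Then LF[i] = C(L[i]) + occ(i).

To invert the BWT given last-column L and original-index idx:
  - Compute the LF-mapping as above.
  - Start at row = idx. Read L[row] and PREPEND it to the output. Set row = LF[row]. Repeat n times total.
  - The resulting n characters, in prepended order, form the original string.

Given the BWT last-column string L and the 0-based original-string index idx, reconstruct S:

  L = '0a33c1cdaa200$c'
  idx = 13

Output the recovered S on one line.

Answer: cd30c30c12aaa0$

Derivation:
LF mapping: 1 8 6 7 11 4 12 14 9 10 5 2 3 0 13
Walk LF starting at row 13, prepending L[row]:
  step 1: row=13, L[13]='$', prepend. Next row=LF[13]=0
  step 2: row=0, L[0]='0', prepend. Next row=LF[0]=1
  step 3: row=1, L[1]='a', prepend. Next row=LF[1]=8
  step 4: row=8, L[8]='a', prepend. Next row=LF[8]=9
  step 5: row=9, L[9]='a', prepend. Next row=LF[9]=10
  step 6: row=10, L[10]='2', prepend. Next row=LF[10]=5
  step 7: row=5, L[5]='1', prepend. Next row=LF[5]=4
  step 8: row=4, L[4]='c', prepend. Next row=LF[4]=11
  step 9: row=11, L[11]='0', prepend. Next row=LF[11]=2
  step 10: row=2, L[2]='3', prepend. Next row=LF[2]=6
  step 11: row=6, L[6]='c', prepend. Next row=LF[6]=12
  step 12: row=12, L[12]='0', prepend. Next row=LF[12]=3
  step 13: row=3, L[3]='3', prepend. Next row=LF[3]=7
  step 14: row=7, L[7]='d', prepend. Next row=LF[7]=14
  step 15: row=14, L[14]='c', prepend. Next row=LF[14]=13
Reversed output: cd30c30c12aaa0$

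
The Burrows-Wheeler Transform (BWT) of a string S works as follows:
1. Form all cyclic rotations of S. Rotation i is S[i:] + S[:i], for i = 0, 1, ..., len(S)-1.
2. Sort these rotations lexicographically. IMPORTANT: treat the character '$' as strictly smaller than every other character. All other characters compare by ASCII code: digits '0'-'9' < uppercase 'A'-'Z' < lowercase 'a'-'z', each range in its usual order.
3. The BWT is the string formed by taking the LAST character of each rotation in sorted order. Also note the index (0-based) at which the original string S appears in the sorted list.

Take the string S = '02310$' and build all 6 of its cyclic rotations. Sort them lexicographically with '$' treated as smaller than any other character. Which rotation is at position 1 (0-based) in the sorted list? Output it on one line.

All 6 rotations (rotation i = S[i:]+S[:i]):
  rot[0] = 02310$
  rot[1] = 2310$0
  rot[2] = 310$02
  rot[3] = 10$023
  rot[4] = 0$0231
  rot[5] = $02310
Sorted (with $ < everything):
  sorted[0] = $02310
  sorted[1] = 0$0231
  sorted[2] = 02310$
  sorted[3] = 10$023
  sorted[4] = 2310$0
  sorted[5] = 310$02
sorted[1] = 0$0231

Answer: 0$0231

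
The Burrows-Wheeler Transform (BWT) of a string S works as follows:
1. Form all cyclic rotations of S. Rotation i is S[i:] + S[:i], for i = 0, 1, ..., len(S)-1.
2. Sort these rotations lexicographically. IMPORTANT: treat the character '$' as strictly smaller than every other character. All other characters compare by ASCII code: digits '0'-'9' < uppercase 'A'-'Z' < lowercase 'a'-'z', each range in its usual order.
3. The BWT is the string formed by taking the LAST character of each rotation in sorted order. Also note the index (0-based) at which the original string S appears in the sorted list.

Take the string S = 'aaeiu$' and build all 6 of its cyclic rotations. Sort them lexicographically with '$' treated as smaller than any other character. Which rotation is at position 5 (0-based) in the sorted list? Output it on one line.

Answer: u$aaei

Derivation:
All 6 rotations (rotation i = S[i:]+S[:i]):
  rot[0] = aaeiu$
  rot[1] = aeiu$a
  rot[2] = eiu$aa
  rot[3] = iu$aae
  rot[4] = u$aaei
  rot[5] = $aaeiu
Sorted (with $ < everything):
  sorted[0] = $aaeiu
  sorted[1] = aaeiu$
  sorted[2] = aeiu$a
  sorted[3] = eiu$aa
  sorted[4] = iu$aae
  sorted[5] = u$aaei
sorted[5] = u$aaei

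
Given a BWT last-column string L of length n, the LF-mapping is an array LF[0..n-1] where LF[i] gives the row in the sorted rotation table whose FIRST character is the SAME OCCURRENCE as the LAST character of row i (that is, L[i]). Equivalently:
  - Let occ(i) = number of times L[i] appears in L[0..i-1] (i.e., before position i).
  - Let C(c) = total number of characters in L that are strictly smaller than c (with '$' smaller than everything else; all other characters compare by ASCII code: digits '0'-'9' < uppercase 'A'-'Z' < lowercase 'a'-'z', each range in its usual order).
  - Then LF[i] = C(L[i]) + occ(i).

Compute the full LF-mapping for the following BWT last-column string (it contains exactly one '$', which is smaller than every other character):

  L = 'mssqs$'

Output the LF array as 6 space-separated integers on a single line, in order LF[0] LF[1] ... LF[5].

Answer: 1 3 4 2 5 0

Derivation:
Char counts: '$':1, 'm':1, 'q':1, 's':3
C (first-col start): C('$')=0, C('m')=1, C('q')=2, C('s')=3
L[0]='m': occ=0, LF[0]=C('m')+0=1+0=1
L[1]='s': occ=0, LF[1]=C('s')+0=3+0=3
L[2]='s': occ=1, LF[2]=C('s')+1=3+1=4
L[3]='q': occ=0, LF[3]=C('q')+0=2+0=2
L[4]='s': occ=2, LF[4]=C('s')+2=3+2=5
L[5]='$': occ=0, LF[5]=C('$')+0=0+0=0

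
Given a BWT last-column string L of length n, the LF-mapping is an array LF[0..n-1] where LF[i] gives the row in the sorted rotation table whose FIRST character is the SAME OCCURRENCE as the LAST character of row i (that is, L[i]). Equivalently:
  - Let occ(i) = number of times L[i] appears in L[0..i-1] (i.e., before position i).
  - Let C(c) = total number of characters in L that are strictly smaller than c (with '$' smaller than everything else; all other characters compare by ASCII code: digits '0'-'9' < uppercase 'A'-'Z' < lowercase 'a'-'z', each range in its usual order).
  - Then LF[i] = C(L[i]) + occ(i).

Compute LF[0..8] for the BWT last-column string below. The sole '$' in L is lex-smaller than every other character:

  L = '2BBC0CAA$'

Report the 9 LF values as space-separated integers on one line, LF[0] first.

Char counts: '$':1, '0':1, '2':1, 'A':2, 'B':2, 'C':2
C (first-col start): C('$')=0, C('0')=1, C('2')=2, C('A')=3, C('B')=5, C('C')=7
L[0]='2': occ=0, LF[0]=C('2')+0=2+0=2
L[1]='B': occ=0, LF[1]=C('B')+0=5+0=5
L[2]='B': occ=1, LF[2]=C('B')+1=5+1=6
L[3]='C': occ=0, LF[3]=C('C')+0=7+0=7
L[4]='0': occ=0, LF[4]=C('0')+0=1+0=1
L[5]='C': occ=1, LF[5]=C('C')+1=7+1=8
L[6]='A': occ=0, LF[6]=C('A')+0=3+0=3
L[7]='A': occ=1, LF[7]=C('A')+1=3+1=4
L[8]='$': occ=0, LF[8]=C('$')+0=0+0=0

Answer: 2 5 6 7 1 8 3 4 0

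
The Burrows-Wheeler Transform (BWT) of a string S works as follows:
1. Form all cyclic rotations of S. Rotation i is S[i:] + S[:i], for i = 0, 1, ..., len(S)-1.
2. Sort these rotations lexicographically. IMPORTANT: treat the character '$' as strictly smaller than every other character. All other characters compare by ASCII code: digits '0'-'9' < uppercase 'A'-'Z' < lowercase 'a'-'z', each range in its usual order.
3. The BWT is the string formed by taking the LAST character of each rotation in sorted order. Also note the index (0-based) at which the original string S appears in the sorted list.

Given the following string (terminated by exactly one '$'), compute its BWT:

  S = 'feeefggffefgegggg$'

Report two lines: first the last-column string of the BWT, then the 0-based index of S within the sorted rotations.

Answer: gfefeg$fgeegfggfge
6

Derivation:
All 18 rotations (rotation i = S[i:]+S[:i]):
  rot[0] = feeefggffefgegggg$
  rot[1] = eeefggffefgegggg$f
  rot[2] = eefggffefgegggg$fe
  rot[3] = efggffefgegggg$fee
  rot[4] = fggffefgegggg$feee
  rot[5] = ggffefgegggg$feeef
  rot[6] = gffefgegggg$feeefg
  rot[7] = ffefgegggg$feeefgg
  rot[8] = fefgegggg$feeefggf
  rot[9] = efgegggg$feeefggff
  rot[10] = fgegggg$feeefggffe
  rot[11] = gegggg$feeefggffef
  rot[12] = egggg$feeefggffefg
  rot[13] = gggg$feeefggffefge
  rot[14] = ggg$feeefggffefgeg
  rot[15] = gg$feeefggffefgegg
  rot[16] = g$feeefggffefgeggg
  rot[17] = $feeefggffefgegggg
Sorted (with $ < everything):
  sorted[0] = $feeefggffefgegggg  (last char: 'g')
  sorted[1] = eeefggffefgegggg$f  (last char: 'f')
  sorted[2] = eefggffefgegggg$fe  (last char: 'e')
  sorted[3] = efgegggg$feeefggff  (last char: 'f')
  sorted[4] = efggffefgegggg$fee  (last char: 'e')
  sorted[5] = egggg$feeefggffefg  (last char: 'g')
  sorted[6] = feeefggffefgegggg$  (last char: '$')
  sorted[7] = fefgegggg$feeefggf  (last char: 'f')
  sorted[8] = ffefgegggg$feeefgg  (last char: 'g')
  sorted[9] = fgegggg$feeefggffe  (last char: 'e')
  sorted[10] = fggffefgegggg$feee  (last char: 'e')
  sorted[11] = g$feeefggffefgeggg  (last char: 'g')
  sorted[12] = gegggg$feeefggffef  (last char: 'f')
  sorted[13] = gffefgegggg$feeefg  (last char: 'g')
  sorted[14] = gg$feeefggffefgegg  (last char: 'g')
  sorted[15] = ggffefgegggg$feeef  (last char: 'f')
  sorted[16] = ggg$feeefggffefgeg  (last char: 'g')
  sorted[17] = gggg$feeefggffefge  (last char: 'e')
Last column: gfefeg$fgeegfggfge
Original string S is at sorted index 6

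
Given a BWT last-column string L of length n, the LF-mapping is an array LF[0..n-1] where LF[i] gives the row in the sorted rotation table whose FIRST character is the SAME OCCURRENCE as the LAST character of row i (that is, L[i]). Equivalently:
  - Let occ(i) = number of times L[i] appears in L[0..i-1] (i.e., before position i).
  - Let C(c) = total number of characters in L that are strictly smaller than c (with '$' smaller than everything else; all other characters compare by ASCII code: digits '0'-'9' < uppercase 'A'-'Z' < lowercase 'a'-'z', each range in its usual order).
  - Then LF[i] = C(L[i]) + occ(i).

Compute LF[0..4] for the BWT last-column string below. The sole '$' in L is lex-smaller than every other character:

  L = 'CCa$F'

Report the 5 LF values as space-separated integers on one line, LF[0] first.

Char counts: '$':1, 'C':2, 'F':1, 'a':1
C (first-col start): C('$')=0, C('C')=1, C('F')=3, C('a')=4
L[0]='C': occ=0, LF[0]=C('C')+0=1+0=1
L[1]='C': occ=1, LF[1]=C('C')+1=1+1=2
L[2]='a': occ=0, LF[2]=C('a')+0=4+0=4
L[3]='$': occ=0, LF[3]=C('$')+0=0+0=0
L[4]='F': occ=0, LF[4]=C('F')+0=3+0=3

Answer: 1 2 4 0 3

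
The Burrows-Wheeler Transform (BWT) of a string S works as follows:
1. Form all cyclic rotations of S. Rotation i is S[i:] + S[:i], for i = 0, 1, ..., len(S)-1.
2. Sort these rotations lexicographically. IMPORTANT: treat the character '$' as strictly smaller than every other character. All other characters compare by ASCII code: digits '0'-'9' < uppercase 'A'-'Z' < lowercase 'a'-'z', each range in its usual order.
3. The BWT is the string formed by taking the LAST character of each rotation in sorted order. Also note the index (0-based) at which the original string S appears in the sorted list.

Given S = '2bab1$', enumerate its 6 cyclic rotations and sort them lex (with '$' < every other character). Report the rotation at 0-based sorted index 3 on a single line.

Answer: ab1$2b

Derivation:
All 6 rotations (rotation i = S[i:]+S[:i]):
  rot[0] = 2bab1$
  rot[1] = bab1$2
  rot[2] = ab1$2b
  rot[3] = b1$2ba
  rot[4] = 1$2bab
  rot[5] = $2bab1
Sorted (with $ < everything):
  sorted[0] = $2bab1
  sorted[1] = 1$2bab
  sorted[2] = 2bab1$
  sorted[3] = ab1$2b
  sorted[4] = b1$2ba
  sorted[5] = bab1$2
sorted[3] = ab1$2b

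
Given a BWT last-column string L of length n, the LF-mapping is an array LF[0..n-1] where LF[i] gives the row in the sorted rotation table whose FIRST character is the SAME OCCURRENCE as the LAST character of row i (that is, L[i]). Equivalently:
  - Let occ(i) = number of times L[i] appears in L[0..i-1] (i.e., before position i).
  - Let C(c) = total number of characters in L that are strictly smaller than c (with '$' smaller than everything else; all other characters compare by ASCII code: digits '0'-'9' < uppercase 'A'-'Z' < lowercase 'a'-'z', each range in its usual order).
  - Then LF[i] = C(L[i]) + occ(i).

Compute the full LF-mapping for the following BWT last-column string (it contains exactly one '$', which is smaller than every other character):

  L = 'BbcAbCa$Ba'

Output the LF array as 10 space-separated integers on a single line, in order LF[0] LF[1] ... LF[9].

Answer: 2 7 9 1 8 4 5 0 3 6

Derivation:
Char counts: '$':1, 'A':1, 'B':2, 'C':1, 'a':2, 'b':2, 'c':1
C (first-col start): C('$')=0, C('A')=1, C('B')=2, C('C')=4, C('a')=5, C('b')=7, C('c')=9
L[0]='B': occ=0, LF[0]=C('B')+0=2+0=2
L[1]='b': occ=0, LF[1]=C('b')+0=7+0=7
L[2]='c': occ=0, LF[2]=C('c')+0=9+0=9
L[3]='A': occ=0, LF[3]=C('A')+0=1+0=1
L[4]='b': occ=1, LF[4]=C('b')+1=7+1=8
L[5]='C': occ=0, LF[5]=C('C')+0=4+0=4
L[6]='a': occ=0, LF[6]=C('a')+0=5+0=5
L[7]='$': occ=0, LF[7]=C('$')+0=0+0=0
L[8]='B': occ=1, LF[8]=C('B')+1=2+1=3
L[9]='a': occ=1, LF[9]=C('a')+1=5+1=6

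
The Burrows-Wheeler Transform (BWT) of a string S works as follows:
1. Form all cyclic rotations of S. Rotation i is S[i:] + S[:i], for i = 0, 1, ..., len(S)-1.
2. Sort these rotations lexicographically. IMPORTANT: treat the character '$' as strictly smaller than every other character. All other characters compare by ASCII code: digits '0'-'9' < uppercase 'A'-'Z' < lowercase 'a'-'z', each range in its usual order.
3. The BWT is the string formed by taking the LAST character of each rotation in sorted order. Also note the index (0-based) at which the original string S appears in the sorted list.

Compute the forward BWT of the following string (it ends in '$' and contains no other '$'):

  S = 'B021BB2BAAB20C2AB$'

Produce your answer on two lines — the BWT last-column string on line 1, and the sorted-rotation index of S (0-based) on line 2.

Answer: BB22B0CBB2AA$AB210
12

Derivation:
All 18 rotations (rotation i = S[i:]+S[:i]):
  rot[0] = B021BB2BAAB20C2AB$
  rot[1] = 021BB2BAAB20C2AB$B
  rot[2] = 21BB2BAAB20C2AB$B0
  rot[3] = 1BB2BAAB20C2AB$B02
  rot[4] = BB2BAAB20C2AB$B021
  rot[5] = B2BAAB20C2AB$B021B
  rot[6] = 2BAAB20C2AB$B021BB
  rot[7] = BAAB20C2AB$B021BB2
  rot[8] = AAB20C2AB$B021BB2B
  rot[9] = AB20C2AB$B021BB2BA
  rot[10] = B20C2AB$B021BB2BAA
  rot[11] = 20C2AB$B021BB2BAAB
  rot[12] = 0C2AB$B021BB2BAAB2
  rot[13] = C2AB$B021BB2BAAB20
  rot[14] = 2AB$B021BB2BAAB20C
  rot[15] = AB$B021BB2BAAB20C2
  rot[16] = B$B021BB2BAAB20C2A
  rot[17] = $B021BB2BAAB20C2AB
Sorted (with $ < everything):
  sorted[0] = $B021BB2BAAB20C2AB  (last char: 'B')
  sorted[1] = 021BB2BAAB20C2AB$B  (last char: 'B')
  sorted[2] = 0C2AB$B021BB2BAAB2  (last char: '2')
  sorted[3] = 1BB2BAAB20C2AB$B02  (last char: '2')
  sorted[4] = 20C2AB$B021BB2BAAB  (last char: 'B')
  sorted[5] = 21BB2BAAB20C2AB$B0  (last char: '0')
  sorted[6] = 2AB$B021BB2BAAB20C  (last char: 'C')
  sorted[7] = 2BAAB20C2AB$B021BB  (last char: 'B')
  sorted[8] = AAB20C2AB$B021BB2B  (last char: 'B')
  sorted[9] = AB$B021BB2BAAB20C2  (last char: '2')
  sorted[10] = AB20C2AB$B021BB2BA  (last char: 'A')
  sorted[11] = B$B021BB2BAAB20C2A  (last char: 'A')
  sorted[12] = B021BB2BAAB20C2AB$  (last char: '$')
  sorted[13] = B20C2AB$B021BB2BAA  (last char: 'A')
  sorted[14] = B2BAAB20C2AB$B021B  (last char: 'B')
  sorted[15] = BAAB20C2AB$B021BB2  (last char: '2')
  sorted[16] = BB2BAAB20C2AB$B021  (last char: '1')
  sorted[17] = C2AB$B021BB2BAAB20  (last char: '0')
Last column: BB22B0CBB2AA$AB210
Original string S is at sorted index 12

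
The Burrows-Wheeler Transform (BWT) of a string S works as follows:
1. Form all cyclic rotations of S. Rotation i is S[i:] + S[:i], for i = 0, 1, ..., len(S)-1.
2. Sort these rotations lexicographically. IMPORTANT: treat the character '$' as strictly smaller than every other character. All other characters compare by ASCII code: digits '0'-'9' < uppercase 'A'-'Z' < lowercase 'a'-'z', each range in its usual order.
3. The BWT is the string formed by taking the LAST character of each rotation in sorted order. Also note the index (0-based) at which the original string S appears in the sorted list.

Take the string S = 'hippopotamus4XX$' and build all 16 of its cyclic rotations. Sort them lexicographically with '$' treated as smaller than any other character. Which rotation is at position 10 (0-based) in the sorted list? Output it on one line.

Answer: popotamus4XX$hip

Derivation:
All 16 rotations (rotation i = S[i:]+S[:i]):
  rot[0] = hippopotamus4XX$
  rot[1] = ippopotamus4XX$h
  rot[2] = ppopotamus4XX$hi
  rot[3] = popotamus4XX$hip
  rot[4] = opotamus4XX$hipp
  rot[5] = potamus4XX$hippo
  rot[6] = otamus4XX$hippop
  rot[7] = tamus4XX$hippopo
  rot[8] = amus4XX$hippopot
  rot[9] = mus4XX$hippopota
  rot[10] = us4XX$hippopotam
  rot[11] = s4XX$hippopotamu
  rot[12] = 4XX$hippopotamus
  rot[13] = XX$hippopotamus4
  rot[14] = X$hippopotamus4X
  rot[15] = $hippopotamus4XX
Sorted (with $ < everything):
  sorted[0] = $hippopotamus4XX
  sorted[1] = 4XX$hippopotamus
  sorted[2] = X$hippopotamus4X
  sorted[3] = XX$hippopotamus4
  sorted[4] = amus4XX$hippopot
  sorted[5] = hippopotamus4XX$
  sorted[6] = ippopotamus4XX$h
  sorted[7] = mus4XX$hippopota
  sorted[8] = opotamus4XX$hipp
  sorted[9] = otamus4XX$hippop
  sorted[10] = popotamus4XX$hip
  sorted[11] = potamus4XX$hippo
  sorted[12] = ppopotamus4XX$hi
  sorted[13] = s4XX$hippopotamu
  sorted[14] = tamus4XX$hippopo
  sorted[15] = us4XX$hippopotam
sorted[10] = popotamus4XX$hip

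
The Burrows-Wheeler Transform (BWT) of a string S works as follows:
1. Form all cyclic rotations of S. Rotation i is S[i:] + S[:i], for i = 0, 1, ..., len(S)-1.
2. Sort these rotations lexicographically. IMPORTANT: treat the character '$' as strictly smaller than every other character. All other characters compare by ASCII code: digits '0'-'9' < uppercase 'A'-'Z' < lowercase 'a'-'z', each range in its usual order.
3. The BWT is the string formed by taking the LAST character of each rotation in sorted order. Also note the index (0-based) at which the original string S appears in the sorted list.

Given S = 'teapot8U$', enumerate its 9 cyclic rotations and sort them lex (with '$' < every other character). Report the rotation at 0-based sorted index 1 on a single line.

Answer: 8U$teapot

Derivation:
All 9 rotations (rotation i = S[i:]+S[:i]):
  rot[0] = teapot8U$
  rot[1] = eapot8U$t
  rot[2] = apot8U$te
  rot[3] = pot8U$tea
  rot[4] = ot8U$teap
  rot[5] = t8U$teapo
  rot[6] = 8U$teapot
  rot[7] = U$teapot8
  rot[8] = $teapot8U
Sorted (with $ < everything):
  sorted[0] = $teapot8U
  sorted[1] = 8U$teapot
  sorted[2] = U$teapot8
  sorted[3] = apot8U$te
  sorted[4] = eapot8U$t
  sorted[5] = ot8U$teap
  sorted[6] = pot8U$tea
  sorted[7] = t8U$teapo
  sorted[8] = teapot8U$
sorted[1] = 8U$teapot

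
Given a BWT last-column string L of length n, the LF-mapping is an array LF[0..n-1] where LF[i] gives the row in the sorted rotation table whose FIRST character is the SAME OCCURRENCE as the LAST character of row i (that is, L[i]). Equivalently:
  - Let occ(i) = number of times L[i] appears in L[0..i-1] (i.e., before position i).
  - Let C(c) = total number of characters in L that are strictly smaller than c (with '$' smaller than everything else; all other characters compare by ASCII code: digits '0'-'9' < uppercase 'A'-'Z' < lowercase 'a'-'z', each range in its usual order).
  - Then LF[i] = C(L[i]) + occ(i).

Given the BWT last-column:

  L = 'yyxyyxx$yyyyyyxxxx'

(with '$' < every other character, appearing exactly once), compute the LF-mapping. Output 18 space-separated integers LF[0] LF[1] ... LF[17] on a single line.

Char counts: '$':1, 'x':7, 'y':10
C (first-col start): C('$')=0, C('x')=1, C('y')=8
L[0]='y': occ=0, LF[0]=C('y')+0=8+0=8
L[1]='y': occ=1, LF[1]=C('y')+1=8+1=9
L[2]='x': occ=0, LF[2]=C('x')+0=1+0=1
L[3]='y': occ=2, LF[3]=C('y')+2=8+2=10
L[4]='y': occ=3, LF[4]=C('y')+3=8+3=11
L[5]='x': occ=1, LF[5]=C('x')+1=1+1=2
L[6]='x': occ=2, LF[6]=C('x')+2=1+2=3
L[7]='$': occ=0, LF[7]=C('$')+0=0+0=0
L[8]='y': occ=4, LF[8]=C('y')+4=8+4=12
L[9]='y': occ=5, LF[9]=C('y')+5=8+5=13
L[10]='y': occ=6, LF[10]=C('y')+6=8+6=14
L[11]='y': occ=7, LF[11]=C('y')+7=8+7=15
L[12]='y': occ=8, LF[12]=C('y')+8=8+8=16
L[13]='y': occ=9, LF[13]=C('y')+9=8+9=17
L[14]='x': occ=3, LF[14]=C('x')+3=1+3=4
L[15]='x': occ=4, LF[15]=C('x')+4=1+4=5
L[16]='x': occ=5, LF[16]=C('x')+5=1+5=6
L[17]='x': occ=6, LF[17]=C('x')+6=1+6=7

Answer: 8 9 1 10 11 2 3 0 12 13 14 15 16 17 4 5 6 7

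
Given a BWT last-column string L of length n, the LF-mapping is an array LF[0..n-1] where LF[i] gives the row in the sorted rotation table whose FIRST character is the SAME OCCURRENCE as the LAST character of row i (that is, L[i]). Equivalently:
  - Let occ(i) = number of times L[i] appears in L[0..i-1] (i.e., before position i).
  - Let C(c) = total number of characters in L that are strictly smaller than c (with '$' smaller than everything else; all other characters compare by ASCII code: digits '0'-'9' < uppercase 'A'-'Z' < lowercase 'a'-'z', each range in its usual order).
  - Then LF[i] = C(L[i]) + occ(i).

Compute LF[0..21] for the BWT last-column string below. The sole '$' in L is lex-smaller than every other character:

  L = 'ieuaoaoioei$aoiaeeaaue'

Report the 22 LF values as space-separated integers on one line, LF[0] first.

Char counts: '$':1, 'a':6, 'e':5, 'i':4, 'o':4, 'u':2
C (first-col start): C('$')=0, C('a')=1, C('e')=7, C('i')=12, C('o')=16, C('u')=20
L[0]='i': occ=0, LF[0]=C('i')+0=12+0=12
L[1]='e': occ=0, LF[1]=C('e')+0=7+0=7
L[2]='u': occ=0, LF[2]=C('u')+0=20+0=20
L[3]='a': occ=0, LF[3]=C('a')+0=1+0=1
L[4]='o': occ=0, LF[4]=C('o')+0=16+0=16
L[5]='a': occ=1, LF[5]=C('a')+1=1+1=2
L[6]='o': occ=1, LF[6]=C('o')+1=16+1=17
L[7]='i': occ=1, LF[7]=C('i')+1=12+1=13
L[8]='o': occ=2, LF[8]=C('o')+2=16+2=18
L[9]='e': occ=1, LF[9]=C('e')+1=7+1=8
L[10]='i': occ=2, LF[10]=C('i')+2=12+2=14
L[11]='$': occ=0, LF[11]=C('$')+0=0+0=0
L[12]='a': occ=2, LF[12]=C('a')+2=1+2=3
L[13]='o': occ=3, LF[13]=C('o')+3=16+3=19
L[14]='i': occ=3, LF[14]=C('i')+3=12+3=15
L[15]='a': occ=3, LF[15]=C('a')+3=1+3=4
L[16]='e': occ=2, LF[16]=C('e')+2=7+2=9
L[17]='e': occ=3, LF[17]=C('e')+3=7+3=10
L[18]='a': occ=4, LF[18]=C('a')+4=1+4=5
L[19]='a': occ=5, LF[19]=C('a')+5=1+5=6
L[20]='u': occ=1, LF[20]=C('u')+1=20+1=21
L[21]='e': occ=4, LF[21]=C('e')+4=7+4=11

Answer: 12 7 20 1 16 2 17 13 18 8 14 0 3 19 15 4 9 10 5 6 21 11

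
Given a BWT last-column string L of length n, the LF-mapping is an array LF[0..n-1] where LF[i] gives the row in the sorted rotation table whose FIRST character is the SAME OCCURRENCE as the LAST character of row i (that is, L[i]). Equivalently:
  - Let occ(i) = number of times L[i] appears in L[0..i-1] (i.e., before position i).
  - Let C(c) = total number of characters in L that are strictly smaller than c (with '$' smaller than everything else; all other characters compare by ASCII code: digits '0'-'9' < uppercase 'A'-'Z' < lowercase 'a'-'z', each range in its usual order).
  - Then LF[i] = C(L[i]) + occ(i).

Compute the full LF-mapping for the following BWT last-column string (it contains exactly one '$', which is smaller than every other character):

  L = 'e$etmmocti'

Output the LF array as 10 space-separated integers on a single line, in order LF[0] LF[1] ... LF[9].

Answer: 2 0 3 8 5 6 7 1 9 4

Derivation:
Char counts: '$':1, 'c':1, 'e':2, 'i':1, 'm':2, 'o':1, 't':2
C (first-col start): C('$')=0, C('c')=1, C('e')=2, C('i')=4, C('m')=5, C('o')=7, C('t')=8
L[0]='e': occ=0, LF[0]=C('e')+0=2+0=2
L[1]='$': occ=0, LF[1]=C('$')+0=0+0=0
L[2]='e': occ=1, LF[2]=C('e')+1=2+1=3
L[3]='t': occ=0, LF[3]=C('t')+0=8+0=8
L[4]='m': occ=0, LF[4]=C('m')+0=5+0=5
L[5]='m': occ=1, LF[5]=C('m')+1=5+1=6
L[6]='o': occ=0, LF[6]=C('o')+0=7+0=7
L[7]='c': occ=0, LF[7]=C('c')+0=1+0=1
L[8]='t': occ=1, LF[8]=C('t')+1=8+1=9
L[9]='i': occ=0, LF[9]=C('i')+0=4+0=4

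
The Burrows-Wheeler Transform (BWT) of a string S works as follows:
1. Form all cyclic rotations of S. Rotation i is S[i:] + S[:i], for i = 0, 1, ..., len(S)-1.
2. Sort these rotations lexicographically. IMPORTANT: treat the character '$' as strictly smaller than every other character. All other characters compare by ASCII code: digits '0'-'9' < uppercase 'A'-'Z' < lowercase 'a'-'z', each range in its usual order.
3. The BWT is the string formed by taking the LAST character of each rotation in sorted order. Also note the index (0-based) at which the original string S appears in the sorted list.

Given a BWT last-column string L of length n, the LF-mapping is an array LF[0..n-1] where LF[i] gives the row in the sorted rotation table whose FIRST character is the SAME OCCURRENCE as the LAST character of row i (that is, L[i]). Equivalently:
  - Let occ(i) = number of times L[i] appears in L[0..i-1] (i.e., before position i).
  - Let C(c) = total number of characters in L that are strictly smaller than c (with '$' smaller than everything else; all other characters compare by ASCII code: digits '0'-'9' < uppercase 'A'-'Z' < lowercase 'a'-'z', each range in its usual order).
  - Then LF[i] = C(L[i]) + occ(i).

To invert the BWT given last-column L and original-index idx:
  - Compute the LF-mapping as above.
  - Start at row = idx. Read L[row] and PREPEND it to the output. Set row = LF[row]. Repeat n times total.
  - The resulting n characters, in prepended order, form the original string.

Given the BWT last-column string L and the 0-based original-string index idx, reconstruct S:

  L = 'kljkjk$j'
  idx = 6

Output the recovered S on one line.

LF mapping: 4 7 1 5 2 6 0 3
Walk LF starting at row 6, prepending L[row]:
  step 1: row=6, L[6]='$', prepend. Next row=LF[6]=0
  step 2: row=0, L[0]='k', prepend. Next row=LF[0]=4
  step 3: row=4, L[4]='j', prepend. Next row=LF[4]=2
  step 4: row=2, L[2]='j', prepend. Next row=LF[2]=1
  step 5: row=1, L[1]='l', prepend. Next row=LF[1]=7
  step 6: row=7, L[7]='j', prepend. Next row=LF[7]=3
  step 7: row=3, L[3]='k', prepend. Next row=LF[3]=5
  step 8: row=5, L[5]='k', prepend. Next row=LF[5]=6
Reversed output: kkjljjk$

Answer: kkjljjk$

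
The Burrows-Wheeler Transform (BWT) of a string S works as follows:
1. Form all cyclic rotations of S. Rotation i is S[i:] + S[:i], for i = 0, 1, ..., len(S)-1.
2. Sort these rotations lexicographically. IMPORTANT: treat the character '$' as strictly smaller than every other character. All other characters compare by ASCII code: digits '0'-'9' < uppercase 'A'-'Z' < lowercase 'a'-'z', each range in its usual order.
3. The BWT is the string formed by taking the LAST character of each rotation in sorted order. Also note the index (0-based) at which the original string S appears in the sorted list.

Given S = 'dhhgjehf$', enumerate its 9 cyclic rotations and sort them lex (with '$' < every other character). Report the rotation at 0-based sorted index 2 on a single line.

All 9 rotations (rotation i = S[i:]+S[:i]):
  rot[0] = dhhgjehf$
  rot[1] = hhgjehf$d
  rot[2] = hgjehf$dh
  rot[3] = gjehf$dhh
  rot[4] = jehf$dhhg
  rot[5] = ehf$dhhgj
  rot[6] = hf$dhhgje
  rot[7] = f$dhhgjeh
  rot[8] = $dhhgjehf
Sorted (with $ < everything):
  sorted[0] = $dhhgjehf
  sorted[1] = dhhgjehf$
  sorted[2] = ehf$dhhgj
  sorted[3] = f$dhhgjeh
  sorted[4] = gjehf$dhh
  sorted[5] = hf$dhhgje
  sorted[6] = hgjehf$dh
  sorted[7] = hhgjehf$d
  sorted[8] = jehf$dhhg
sorted[2] = ehf$dhhgj

Answer: ehf$dhhgj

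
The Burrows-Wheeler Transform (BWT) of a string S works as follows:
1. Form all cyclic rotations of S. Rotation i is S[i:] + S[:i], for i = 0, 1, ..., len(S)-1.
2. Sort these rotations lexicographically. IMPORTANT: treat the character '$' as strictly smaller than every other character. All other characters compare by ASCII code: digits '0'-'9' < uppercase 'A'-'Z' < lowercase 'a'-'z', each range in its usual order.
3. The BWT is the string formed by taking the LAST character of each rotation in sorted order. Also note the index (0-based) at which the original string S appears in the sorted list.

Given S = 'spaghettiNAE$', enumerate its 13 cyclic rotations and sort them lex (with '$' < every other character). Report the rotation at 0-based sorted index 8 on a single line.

All 13 rotations (rotation i = S[i:]+S[:i]):
  rot[0] = spaghettiNAE$
  rot[1] = paghettiNAE$s
  rot[2] = aghettiNAE$sp
  rot[3] = ghettiNAE$spa
  rot[4] = hettiNAE$spag
  rot[5] = ettiNAE$spagh
  rot[6] = ttiNAE$spaghe
  rot[7] = tiNAE$spaghet
  rot[8] = iNAE$spaghett
  rot[9] = NAE$spaghetti
  rot[10] = AE$spaghettiN
  rot[11] = E$spaghettiNA
  rot[12] = $spaghettiNAE
Sorted (with $ < everything):
  sorted[0] = $spaghettiNAE
  sorted[1] = AE$spaghettiN
  sorted[2] = E$spaghettiNA
  sorted[3] = NAE$spaghetti
  sorted[4] = aghettiNAE$sp
  sorted[5] = ettiNAE$spagh
  sorted[6] = ghettiNAE$spa
  sorted[7] = hettiNAE$spag
  sorted[8] = iNAE$spaghett
  sorted[9] = paghettiNAE$s
  sorted[10] = spaghettiNAE$
  sorted[11] = tiNAE$spaghet
  sorted[12] = ttiNAE$spaghe
sorted[8] = iNAE$spaghett

Answer: iNAE$spaghett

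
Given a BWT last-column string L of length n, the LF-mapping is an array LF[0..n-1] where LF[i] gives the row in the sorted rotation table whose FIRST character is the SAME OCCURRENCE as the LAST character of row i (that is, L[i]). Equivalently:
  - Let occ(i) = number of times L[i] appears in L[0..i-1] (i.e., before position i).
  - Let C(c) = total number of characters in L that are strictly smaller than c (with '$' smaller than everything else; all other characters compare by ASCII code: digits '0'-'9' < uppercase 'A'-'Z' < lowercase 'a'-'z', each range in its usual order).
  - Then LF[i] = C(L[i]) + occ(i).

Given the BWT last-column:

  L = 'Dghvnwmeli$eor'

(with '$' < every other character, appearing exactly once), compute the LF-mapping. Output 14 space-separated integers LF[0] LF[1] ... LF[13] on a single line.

Char counts: '$':1, 'D':1, 'e':2, 'g':1, 'h':1, 'i':1, 'l':1, 'm':1, 'n':1, 'o':1, 'r':1, 'v':1, 'w':1
C (first-col start): C('$')=0, C('D')=1, C('e')=2, C('g')=4, C('h')=5, C('i')=6, C('l')=7, C('m')=8, C('n')=9, C('o')=10, C('r')=11, C('v')=12, C('w')=13
L[0]='D': occ=0, LF[0]=C('D')+0=1+0=1
L[1]='g': occ=0, LF[1]=C('g')+0=4+0=4
L[2]='h': occ=0, LF[2]=C('h')+0=5+0=5
L[3]='v': occ=0, LF[3]=C('v')+0=12+0=12
L[4]='n': occ=0, LF[4]=C('n')+0=9+0=9
L[5]='w': occ=0, LF[5]=C('w')+0=13+0=13
L[6]='m': occ=0, LF[6]=C('m')+0=8+0=8
L[7]='e': occ=0, LF[7]=C('e')+0=2+0=2
L[8]='l': occ=0, LF[8]=C('l')+0=7+0=7
L[9]='i': occ=0, LF[9]=C('i')+0=6+0=6
L[10]='$': occ=0, LF[10]=C('$')+0=0+0=0
L[11]='e': occ=1, LF[11]=C('e')+1=2+1=3
L[12]='o': occ=0, LF[12]=C('o')+0=10+0=10
L[13]='r': occ=0, LF[13]=C('r')+0=11+0=11

Answer: 1 4 5 12 9 13 8 2 7 6 0 3 10 11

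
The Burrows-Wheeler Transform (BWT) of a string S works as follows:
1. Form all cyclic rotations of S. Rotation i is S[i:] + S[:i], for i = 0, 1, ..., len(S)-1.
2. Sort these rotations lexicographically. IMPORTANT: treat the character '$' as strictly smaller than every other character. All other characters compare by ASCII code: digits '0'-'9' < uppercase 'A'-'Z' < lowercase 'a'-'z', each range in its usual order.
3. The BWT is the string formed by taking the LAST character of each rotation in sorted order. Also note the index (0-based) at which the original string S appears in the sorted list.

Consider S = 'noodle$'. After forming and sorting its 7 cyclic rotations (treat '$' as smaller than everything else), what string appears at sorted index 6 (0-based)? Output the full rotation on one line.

Answer: oodle$n

Derivation:
All 7 rotations (rotation i = S[i:]+S[:i]):
  rot[0] = noodle$
  rot[1] = oodle$n
  rot[2] = odle$no
  rot[3] = dle$noo
  rot[4] = le$nood
  rot[5] = e$noodl
  rot[6] = $noodle
Sorted (with $ < everything):
  sorted[0] = $noodle
  sorted[1] = dle$noo
  sorted[2] = e$noodl
  sorted[3] = le$nood
  sorted[4] = noodle$
  sorted[5] = odle$no
  sorted[6] = oodle$n
sorted[6] = oodle$n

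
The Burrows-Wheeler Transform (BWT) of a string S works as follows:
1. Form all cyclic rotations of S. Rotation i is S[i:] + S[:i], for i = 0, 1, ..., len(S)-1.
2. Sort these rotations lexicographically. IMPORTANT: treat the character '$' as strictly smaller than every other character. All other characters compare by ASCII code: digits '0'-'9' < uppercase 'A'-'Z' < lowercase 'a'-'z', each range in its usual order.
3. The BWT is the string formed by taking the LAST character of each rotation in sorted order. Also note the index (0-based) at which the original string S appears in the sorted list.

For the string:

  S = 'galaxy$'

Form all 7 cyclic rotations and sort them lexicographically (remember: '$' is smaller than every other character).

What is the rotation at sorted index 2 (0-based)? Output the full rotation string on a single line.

Answer: axy$gal

Derivation:
All 7 rotations (rotation i = S[i:]+S[:i]):
  rot[0] = galaxy$
  rot[1] = alaxy$g
  rot[2] = laxy$ga
  rot[3] = axy$gal
  rot[4] = xy$gala
  rot[5] = y$galax
  rot[6] = $galaxy
Sorted (with $ < everything):
  sorted[0] = $galaxy
  sorted[1] = alaxy$g
  sorted[2] = axy$gal
  sorted[3] = galaxy$
  sorted[4] = laxy$ga
  sorted[5] = xy$gala
  sorted[6] = y$galax
sorted[2] = axy$gal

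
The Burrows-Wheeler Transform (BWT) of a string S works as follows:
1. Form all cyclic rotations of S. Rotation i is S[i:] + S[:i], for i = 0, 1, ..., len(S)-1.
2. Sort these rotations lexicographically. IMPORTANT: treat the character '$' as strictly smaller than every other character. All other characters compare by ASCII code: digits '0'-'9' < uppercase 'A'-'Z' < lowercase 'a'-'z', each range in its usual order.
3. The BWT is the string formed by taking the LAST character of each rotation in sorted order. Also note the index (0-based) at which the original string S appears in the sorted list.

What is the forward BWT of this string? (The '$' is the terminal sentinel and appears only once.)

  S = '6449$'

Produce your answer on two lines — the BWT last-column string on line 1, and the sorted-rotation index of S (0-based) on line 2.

All 5 rotations (rotation i = S[i:]+S[:i]):
  rot[0] = 6449$
  rot[1] = 449$6
  rot[2] = 49$64
  rot[3] = 9$644
  rot[4] = $6449
Sorted (with $ < everything):
  sorted[0] = $6449  (last char: '9')
  sorted[1] = 449$6  (last char: '6')
  sorted[2] = 49$64  (last char: '4')
  sorted[3] = 6449$  (last char: '$')
  sorted[4] = 9$644  (last char: '4')
Last column: 964$4
Original string S is at sorted index 3

Answer: 964$4
3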